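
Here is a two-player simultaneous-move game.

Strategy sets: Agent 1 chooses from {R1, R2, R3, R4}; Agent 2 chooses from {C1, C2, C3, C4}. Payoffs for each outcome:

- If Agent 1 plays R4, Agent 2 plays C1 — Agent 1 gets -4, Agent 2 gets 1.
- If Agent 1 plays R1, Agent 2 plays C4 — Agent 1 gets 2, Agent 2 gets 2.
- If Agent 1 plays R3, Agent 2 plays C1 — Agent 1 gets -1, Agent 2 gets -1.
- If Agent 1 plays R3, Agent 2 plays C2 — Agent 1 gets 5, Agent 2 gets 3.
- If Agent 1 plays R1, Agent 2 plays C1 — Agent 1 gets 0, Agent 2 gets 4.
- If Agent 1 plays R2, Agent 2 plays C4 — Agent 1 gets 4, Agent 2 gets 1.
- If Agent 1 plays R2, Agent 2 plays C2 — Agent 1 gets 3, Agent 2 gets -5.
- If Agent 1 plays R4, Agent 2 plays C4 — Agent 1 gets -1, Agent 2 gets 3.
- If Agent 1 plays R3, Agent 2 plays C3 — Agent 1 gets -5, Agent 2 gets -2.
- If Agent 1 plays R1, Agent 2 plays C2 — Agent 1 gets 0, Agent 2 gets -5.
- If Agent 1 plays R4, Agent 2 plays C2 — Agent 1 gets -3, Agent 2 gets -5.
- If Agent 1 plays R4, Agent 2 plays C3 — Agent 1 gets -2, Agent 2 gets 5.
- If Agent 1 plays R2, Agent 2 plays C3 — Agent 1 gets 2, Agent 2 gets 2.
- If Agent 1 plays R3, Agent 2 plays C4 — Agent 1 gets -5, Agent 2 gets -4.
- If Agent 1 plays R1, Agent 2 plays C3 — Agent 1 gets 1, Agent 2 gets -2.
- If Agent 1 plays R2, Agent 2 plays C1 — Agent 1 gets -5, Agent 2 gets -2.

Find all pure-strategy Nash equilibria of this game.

Mark each player's best response to every combination of opponents' strategies; a profile where every player is best-responding is a pure Nash equilibrium.
Agent 1 against C1: payoffs 0, -5, -1, -4 → best response R1.
Agent 1 against C2: payoffs 0, 3, 5, -3 → best response R3.
Agent 1 against C3: payoffs 1, 2, -5, -2 → best response R2.
Agent 1 against C4: payoffs 2, 4, -5, -1 → best response R2.
Agent 2 against R1: payoffs 4, -5, -2, 2 → best response C1.
Agent 2 against R2: payoffs -2, -5, 2, 1 → best response C3.
Agent 2 against R3: payoffs -1, 3, -2, -4 → best response C2.
Agent 2 against R4: payoffs 1, -5, 5, 3 → best response C3.
Mutual best responses: (R1, C1); (R2, C3); (R3, C2).

(R1, C1), (R2, C3), (R3, C2)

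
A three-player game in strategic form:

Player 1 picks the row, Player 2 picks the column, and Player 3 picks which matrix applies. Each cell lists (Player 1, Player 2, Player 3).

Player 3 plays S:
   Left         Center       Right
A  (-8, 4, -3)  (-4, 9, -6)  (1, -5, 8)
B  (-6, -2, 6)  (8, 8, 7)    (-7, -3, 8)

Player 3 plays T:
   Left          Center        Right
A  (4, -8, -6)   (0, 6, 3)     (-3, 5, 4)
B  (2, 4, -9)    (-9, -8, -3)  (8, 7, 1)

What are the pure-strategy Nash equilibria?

Mark each player's best response to every combination of opponents' strategies; a profile where every player is best-responding is a pure Nash equilibrium.
Player 1 against (Left, S): payoffs -8, -6 → best response B.
Player 1 against (Left, T): payoffs 4, 2 → best response A.
Player 1 against (Center, S): payoffs -4, 8 → best response B.
Player 1 against (Center, T): payoffs 0, -9 → best response A.
Player 1 against (Right, S): payoffs 1, -7 → best response A.
Player 1 against (Right, T): payoffs -3, 8 → best response B.
Player 2 against (A, S): payoffs 4, 9, -5 → best response Center.
Player 2 against (A, T): payoffs -8, 6, 5 → best response Center.
Player 2 against (B, S): payoffs -2, 8, -3 → best response Center.
Player 2 against (B, T): payoffs 4, -8, 7 → best response Right.
Player 3 against (A, Left): payoffs -3, -6 → best response S.
Player 3 against (A, Center): payoffs -6, 3 → best response T.
Player 3 against (A, Right): payoffs 8, 4 → best response S.
Player 3 against (B, Left): payoffs 6, -9 → best response S.
Player 3 against (B, Center): payoffs 7, -3 → best response S.
Player 3 against (B, Right): payoffs 8, 1 → best response S.
Mutual best responses: (A, Center, T); (B, Center, S).

The pure Nash equilibria are (A, Center, T); (B, Center, S).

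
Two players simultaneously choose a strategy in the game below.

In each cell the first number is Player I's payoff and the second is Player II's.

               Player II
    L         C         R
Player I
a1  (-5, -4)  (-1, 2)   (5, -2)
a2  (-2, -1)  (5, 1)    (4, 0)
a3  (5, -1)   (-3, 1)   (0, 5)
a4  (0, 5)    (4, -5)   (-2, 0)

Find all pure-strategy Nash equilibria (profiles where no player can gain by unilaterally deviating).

Player I against L: payoffs -5, -2, 5, 0 → best response a3.
Player I against C: payoffs -1, 5, -3, 4 → best response a2.
Player I against R: payoffs 5, 4, 0, -2 → best response a1.
Player II against a1: payoffs -4, 2, -2 → best response C.
Player II against a2: payoffs -1, 1, 0 → best response C.
Player II against a3: payoffs -1, 1, 5 → best response R.
Player II against a4: payoffs 5, -5, 0 → best response L.
Mutual best responses: (a2, C).

(a2, C)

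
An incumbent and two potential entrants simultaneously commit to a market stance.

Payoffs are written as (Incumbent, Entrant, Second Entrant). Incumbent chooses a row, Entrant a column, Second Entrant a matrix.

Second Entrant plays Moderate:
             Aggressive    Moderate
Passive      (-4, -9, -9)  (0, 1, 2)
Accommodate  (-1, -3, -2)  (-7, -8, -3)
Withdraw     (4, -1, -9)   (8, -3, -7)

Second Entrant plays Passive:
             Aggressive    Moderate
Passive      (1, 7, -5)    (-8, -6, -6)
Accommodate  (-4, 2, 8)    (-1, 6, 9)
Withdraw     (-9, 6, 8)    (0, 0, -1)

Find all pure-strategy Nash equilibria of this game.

For each player, find the best response to each opponent profile; mutual best responses are the pure NE.
Incumbent against (Aggressive, Moderate): payoffs -4, -1, 4 → best response Withdraw.
Incumbent against (Aggressive, Passive): payoffs 1, -4, -9 → best response Passive.
Incumbent against (Moderate, Moderate): payoffs 0, -7, 8 → best response Withdraw.
Incumbent against (Moderate, Passive): payoffs -8, -1, 0 → best response Withdraw.
Entrant against (Passive, Moderate): payoffs -9, 1 → best response Moderate.
Entrant against (Passive, Passive): payoffs 7, -6 → best response Aggressive.
Entrant against (Accommodate, Moderate): payoffs -3, -8 → best response Aggressive.
Entrant against (Accommodate, Passive): payoffs 2, 6 → best response Moderate.
Entrant against (Withdraw, Moderate): payoffs -1, -3 → best response Aggressive.
Entrant against (Withdraw, Passive): payoffs 6, 0 → best response Aggressive.
Second Entrant against (Passive, Aggressive): payoffs -9, -5 → best response Passive.
Second Entrant against (Passive, Moderate): payoffs 2, -6 → best response Moderate.
Second Entrant against (Accommodate, Aggressive): payoffs -2, 8 → best response Passive.
Second Entrant against (Accommodate, Moderate): payoffs -3, 9 → best response Passive.
Second Entrant against (Withdraw, Aggressive): payoffs -9, 8 → best response Passive.
Second Entrant against (Withdraw, Moderate): payoffs -7, -1 → best response Passive.
Mutual best responses: (Passive, Aggressive, Passive).

The unique pure-strategy Nash equilibrium is (Passive, Aggressive, Passive).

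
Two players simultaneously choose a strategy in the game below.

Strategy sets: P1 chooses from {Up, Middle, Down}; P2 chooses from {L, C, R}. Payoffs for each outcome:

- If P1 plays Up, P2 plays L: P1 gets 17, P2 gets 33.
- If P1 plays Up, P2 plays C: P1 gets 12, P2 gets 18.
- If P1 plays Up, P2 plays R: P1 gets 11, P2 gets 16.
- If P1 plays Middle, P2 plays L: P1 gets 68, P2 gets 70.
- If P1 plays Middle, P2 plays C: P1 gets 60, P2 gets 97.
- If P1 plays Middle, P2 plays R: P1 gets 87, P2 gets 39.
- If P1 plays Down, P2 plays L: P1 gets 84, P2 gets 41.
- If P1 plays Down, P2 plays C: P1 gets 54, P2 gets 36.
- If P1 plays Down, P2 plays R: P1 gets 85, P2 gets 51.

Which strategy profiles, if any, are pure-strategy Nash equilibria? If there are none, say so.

P1 against L: payoffs 17, 68, 84 → best response Down.
P1 against C: payoffs 12, 60, 54 → best response Middle.
P1 against R: payoffs 11, 87, 85 → best response Middle.
P2 against Up: payoffs 33, 18, 16 → best response L.
P2 against Middle: payoffs 70, 97, 39 → best response C.
P2 against Down: payoffs 41, 36, 51 → best response R.
Mutual best responses: (Middle, C).

(Middle, C)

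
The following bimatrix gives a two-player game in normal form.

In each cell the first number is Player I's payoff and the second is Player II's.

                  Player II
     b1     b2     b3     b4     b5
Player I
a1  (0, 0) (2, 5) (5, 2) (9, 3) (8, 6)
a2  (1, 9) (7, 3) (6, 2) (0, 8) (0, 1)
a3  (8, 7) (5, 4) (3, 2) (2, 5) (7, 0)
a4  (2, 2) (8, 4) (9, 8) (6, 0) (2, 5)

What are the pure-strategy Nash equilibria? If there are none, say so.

Player I against b1: payoffs 0, 1, 8, 2 → best response a3.
Player I against b2: payoffs 2, 7, 5, 8 → best response a4.
Player I against b3: payoffs 5, 6, 3, 9 → best response a4.
Player I against b4: payoffs 9, 0, 2, 6 → best response a1.
Player I against b5: payoffs 8, 0, 7, 2 → best response a1.
Player II against a1: payoffs 0, 5, 2, 3, 6 → best response b5.
Player II against a2: payoffs 9, 3, 2, 8, 1 → best response b1.
Player II against a3: payoffs 7, 4, 2, 5, 0 → best response b1.
Player II against a4: payoffs 2, 4, 8, 0, 5 → best response b3.
Mutual best responses: (a1, b5); (a3, b1); (a4, b3).

Pure-strategy Nash equilibria: (a1, b5); (a3, b1); (a4, b3)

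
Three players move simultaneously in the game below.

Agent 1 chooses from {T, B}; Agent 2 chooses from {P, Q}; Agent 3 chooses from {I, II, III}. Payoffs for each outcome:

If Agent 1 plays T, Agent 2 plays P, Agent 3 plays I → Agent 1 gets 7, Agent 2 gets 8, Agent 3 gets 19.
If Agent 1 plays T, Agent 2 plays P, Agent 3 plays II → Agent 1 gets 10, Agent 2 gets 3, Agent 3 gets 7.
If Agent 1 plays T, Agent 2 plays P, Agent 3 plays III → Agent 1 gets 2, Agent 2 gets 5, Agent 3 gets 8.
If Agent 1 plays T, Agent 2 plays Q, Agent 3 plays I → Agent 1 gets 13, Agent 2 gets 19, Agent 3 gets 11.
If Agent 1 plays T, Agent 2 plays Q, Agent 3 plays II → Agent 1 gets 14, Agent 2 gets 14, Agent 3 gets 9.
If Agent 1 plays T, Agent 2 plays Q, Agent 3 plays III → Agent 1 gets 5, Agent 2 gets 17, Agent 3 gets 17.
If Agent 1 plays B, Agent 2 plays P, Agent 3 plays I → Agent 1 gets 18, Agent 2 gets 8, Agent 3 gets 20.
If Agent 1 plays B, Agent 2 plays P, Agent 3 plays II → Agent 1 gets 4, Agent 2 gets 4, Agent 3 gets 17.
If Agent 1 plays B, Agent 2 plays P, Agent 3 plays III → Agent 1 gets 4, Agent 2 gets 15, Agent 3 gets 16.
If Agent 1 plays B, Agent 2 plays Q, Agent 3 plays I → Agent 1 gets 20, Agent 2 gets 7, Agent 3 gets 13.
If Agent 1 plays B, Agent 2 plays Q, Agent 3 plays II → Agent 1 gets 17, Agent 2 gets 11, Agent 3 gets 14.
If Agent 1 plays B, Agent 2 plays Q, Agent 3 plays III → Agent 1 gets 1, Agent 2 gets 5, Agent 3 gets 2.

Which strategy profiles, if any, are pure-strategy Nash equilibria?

Agent 1 against (P, I): payoffs 7, 18 → best response B.
Agent 1 against (P, II): payoffs 10, 4 → best response T.
Agent 1 against (P, III): payoffs 2, 4 → best response B.
Agent 1 against (Q, I): payoffs 13, 20 → best response B.
Agent 1 against (Q, II): payoffs 14, 17 → best response B.
Agent 1 against (Q, III): payoffs 5, 1 → best response T.
Agent 2 against (T, I): payoffs 8, 19 → best response Q.
Agent 2 against (T, II): payoffs 3, 14 → best response Q.
Agent 2 against (T, III): payoffs 5, 17 → best response Q.
Agent 2 against (B, I): payoffs 8, 7 → best response P.
Agent 2 against (B, II): payoffs 4, 11 → best response Q.
Agent 2 against (B, III): payoffs 15, 5 → best response P.
Agent 3 against (T, P): payoffs 19, 7, 8 → best response I.
Agent 3 against (T, Q): payoffs 11, 9, 17 → best response III.
Agent 3 against (B, P): payoffs 20, 17, 16 → best response I.
Agent 3 against (B, Q): payoffs 13, 14, 2 → best response II.
Mutual best responses: (T, Q, III); (B, P, I); (B, Q, II).

The pure Nash equilibria are (T, Q, III) and (B, P, I) and (B, Q, II).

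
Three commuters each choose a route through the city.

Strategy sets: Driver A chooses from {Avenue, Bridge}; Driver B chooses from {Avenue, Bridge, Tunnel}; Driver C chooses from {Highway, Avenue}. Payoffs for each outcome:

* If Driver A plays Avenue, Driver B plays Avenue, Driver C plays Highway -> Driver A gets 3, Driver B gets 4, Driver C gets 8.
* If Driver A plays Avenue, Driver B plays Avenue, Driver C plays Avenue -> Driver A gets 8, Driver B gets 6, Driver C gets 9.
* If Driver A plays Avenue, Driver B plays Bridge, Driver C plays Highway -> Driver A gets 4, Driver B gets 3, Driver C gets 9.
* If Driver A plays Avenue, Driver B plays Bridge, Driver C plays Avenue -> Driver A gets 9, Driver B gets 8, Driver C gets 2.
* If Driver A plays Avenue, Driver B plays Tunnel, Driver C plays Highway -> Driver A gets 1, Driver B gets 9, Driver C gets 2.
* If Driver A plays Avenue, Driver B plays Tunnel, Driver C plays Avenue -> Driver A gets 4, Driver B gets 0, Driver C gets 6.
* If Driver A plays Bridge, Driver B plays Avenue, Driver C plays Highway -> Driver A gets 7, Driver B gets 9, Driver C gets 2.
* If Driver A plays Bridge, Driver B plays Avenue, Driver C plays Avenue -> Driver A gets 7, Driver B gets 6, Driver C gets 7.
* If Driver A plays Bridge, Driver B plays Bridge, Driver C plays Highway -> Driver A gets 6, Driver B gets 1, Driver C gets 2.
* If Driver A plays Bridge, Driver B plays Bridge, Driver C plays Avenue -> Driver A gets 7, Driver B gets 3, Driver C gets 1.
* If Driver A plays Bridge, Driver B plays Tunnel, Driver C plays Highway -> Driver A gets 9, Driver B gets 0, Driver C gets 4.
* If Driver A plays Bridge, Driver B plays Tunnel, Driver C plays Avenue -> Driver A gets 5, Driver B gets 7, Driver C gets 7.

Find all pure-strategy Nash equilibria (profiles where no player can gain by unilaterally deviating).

(Avenue, Avenue, Highway): Driver A can switch to Bridge (3 → 7). Not NE.
(Avenue, Avenue, Avenue): Driver B can switch to Bridge (6 → 8). Not NE.
(Avenue, Bridge, Highway): Driver A can switch to Bridge (4 → 6). Not NE.
(Avenue, Bridge, Avenue): Driver C can switch to Highway (2 → 9). Not NE.
(Avenue, Tunnel, Highway): Driver A can switch to Bridge (1 → 9). Not NE.
(Avenue, Tunnel, Avenue): Driver A can switch to Bridge (4 → 5). Not NE.
(Bridge, Tunnel, Avenue): Driver A gets 5, best alternative 4; Driver B gets 7, best alternative 6; Driver C gets 7, best alternative 4. No profitable deviation — NE.
(The remaining 5 profiles each have a profitable deviation by the same check.)

(Bridge, Tunnel, Avenue)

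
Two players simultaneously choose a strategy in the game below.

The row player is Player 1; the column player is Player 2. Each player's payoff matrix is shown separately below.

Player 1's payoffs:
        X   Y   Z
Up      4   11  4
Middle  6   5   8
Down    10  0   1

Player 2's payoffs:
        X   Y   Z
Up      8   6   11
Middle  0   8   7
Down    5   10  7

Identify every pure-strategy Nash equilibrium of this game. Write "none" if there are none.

Player 1 against X: payoffs 4, 6, 10 → best response Down.
Player 1 against Y: payoffs 11, 5, 0 → best response Up.
Player 1 against Z: payoffs 4, 8, 1 → best response Middle.
Player 2 against Up: payoffs 8, 6, 11 → best response Z.
Player 2 against Middle: payoffs 0, 8, 7 → best response Y.
Player 2 against Down: payoffs 5, 10, 7 → best response Y.
No profile is a mutual best response for all players.

This game has no pure Nash equilibrium.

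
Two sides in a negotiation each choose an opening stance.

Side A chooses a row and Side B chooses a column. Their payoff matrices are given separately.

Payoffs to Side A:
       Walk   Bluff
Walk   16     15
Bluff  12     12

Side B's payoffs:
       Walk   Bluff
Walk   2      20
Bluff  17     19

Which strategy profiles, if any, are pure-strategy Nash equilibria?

(Walk, Bluff)

(Walk, Walk): Side B can switch to Bluff (2 → 20). Not NE.
(Walk, Bluff): Side A gets 15, best alternative 12; Side B gets 20, best alternative 2. No profitable deviation — NE.
(Bluff, Walk): Side A can switch to Walk (12 → 16). Not NE.
(Bluff, Bluff): Side A can switch to Walk (12 → 15). Not NE.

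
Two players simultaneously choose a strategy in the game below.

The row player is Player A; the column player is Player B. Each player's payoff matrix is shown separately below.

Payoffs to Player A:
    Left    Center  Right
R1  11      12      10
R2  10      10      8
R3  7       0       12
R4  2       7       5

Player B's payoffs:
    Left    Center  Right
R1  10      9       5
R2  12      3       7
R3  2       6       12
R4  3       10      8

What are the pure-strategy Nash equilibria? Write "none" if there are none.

Player A against Left: payoffs 11, 10, 7, 2 → best response R1.
Player A against Center: payoffs 12, 10, 0, 7 → best response R1.
Player A against Right: payoffs 10, 8, 12, 5 → best response R3.
Player B against R1: payoffs 10, 9, 5 → best response Left.
Player B against R2: payoffs 12, 3, 7 → best response Left.
Player B against R3: payoffs 2, 6, 12 → best response Right.
Player B against R4: payoffs 3, 10, 8 → best response Center.
Mutual best responses: (R1, Left); (R3, Right).

The pure Nash equilibria are (R1, Left) and (R3, Right).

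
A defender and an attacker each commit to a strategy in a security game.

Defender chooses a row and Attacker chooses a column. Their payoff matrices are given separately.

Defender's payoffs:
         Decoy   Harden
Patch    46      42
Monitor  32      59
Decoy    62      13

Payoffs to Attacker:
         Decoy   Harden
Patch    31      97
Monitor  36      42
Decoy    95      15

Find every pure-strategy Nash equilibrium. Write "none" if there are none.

Pure-strategy Nash equilibria: (Monitor, Harden); (Decoy, Decoy)

(Patch, Decoy): Defender can switch to Decoy (46 → 62). Not NE.
(Patch, Harden): Defender can switch to Monitor (42 → 59). Not NE.
(Monitor, Decoy): Defender can switch to Patch (32 → 46). Not NE.
(Monitor, Harden): Defender gets 59, best alternative 42; Attacker gets 42, best alternative 36. No profitable deviation — NE.
(Decoy, Decoy): Defender gets 62, best alternative 46; Attacker gets 95, best alternative 15. No profitable deviation — NE.
(Decoy, Harden): Defender can switch to Patch (13 → 42). Not NE.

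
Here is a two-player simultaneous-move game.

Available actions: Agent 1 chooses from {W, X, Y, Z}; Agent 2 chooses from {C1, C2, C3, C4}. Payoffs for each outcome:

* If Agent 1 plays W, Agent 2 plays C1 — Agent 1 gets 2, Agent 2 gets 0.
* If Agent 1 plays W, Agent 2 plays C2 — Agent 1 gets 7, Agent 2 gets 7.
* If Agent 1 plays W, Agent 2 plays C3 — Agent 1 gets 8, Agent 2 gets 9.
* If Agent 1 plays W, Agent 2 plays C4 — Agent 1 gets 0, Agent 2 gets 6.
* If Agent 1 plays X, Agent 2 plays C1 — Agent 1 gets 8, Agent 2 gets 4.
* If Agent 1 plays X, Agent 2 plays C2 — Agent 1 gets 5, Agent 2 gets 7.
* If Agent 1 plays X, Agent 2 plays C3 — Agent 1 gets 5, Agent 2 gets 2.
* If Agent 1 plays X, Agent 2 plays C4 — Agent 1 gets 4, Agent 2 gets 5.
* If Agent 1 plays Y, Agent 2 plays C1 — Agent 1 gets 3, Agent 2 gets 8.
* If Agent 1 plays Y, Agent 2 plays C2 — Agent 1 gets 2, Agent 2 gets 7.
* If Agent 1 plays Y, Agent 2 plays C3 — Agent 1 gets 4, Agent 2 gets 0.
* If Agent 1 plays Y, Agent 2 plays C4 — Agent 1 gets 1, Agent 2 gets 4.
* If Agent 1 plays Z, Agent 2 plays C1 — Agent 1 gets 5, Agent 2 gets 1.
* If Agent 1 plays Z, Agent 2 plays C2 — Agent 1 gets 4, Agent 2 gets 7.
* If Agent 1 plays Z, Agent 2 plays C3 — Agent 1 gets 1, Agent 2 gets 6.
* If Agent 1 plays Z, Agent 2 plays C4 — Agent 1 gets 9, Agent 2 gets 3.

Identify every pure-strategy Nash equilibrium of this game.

The unique pure-strategy Nash equilibrium is (W, C3).

(W, C1): Agent 1 can switch to X (2 → 8). Not NE.
(W, C2): Agent 2 can switch to C3 (7 → 9). Not NE.
(W, C3): Agent 1 gets 8, best alternative 5; Agent 2 gets 9, best alternative 7. No profitable deviation — NE.
(W, C4): Agent 1 can switch to X (0 → 4). Not NE.
(X, C1): Agent 2 can switch to C2 (4 → 7). Not NE.
(X, C2): Agent 1 can switch to W (5 → 7). Not NE.
(X, C3): Agent 1 can switch to W (5 → 8). Not NE.
(X, C4): Agent 1 can switch to Z (4 → 9). Not NE.
(Y, C1): Agent 1 can switch to X (3 → 8). Not NE.
(Y, C2): Agent 1 can switch to W (2 → 7). Not NE.
(Y, C3): Agent 1 can switch to W (4 → 8). Not NE.
(The remaining 5 profiles each have a profitable deviation by the same check.)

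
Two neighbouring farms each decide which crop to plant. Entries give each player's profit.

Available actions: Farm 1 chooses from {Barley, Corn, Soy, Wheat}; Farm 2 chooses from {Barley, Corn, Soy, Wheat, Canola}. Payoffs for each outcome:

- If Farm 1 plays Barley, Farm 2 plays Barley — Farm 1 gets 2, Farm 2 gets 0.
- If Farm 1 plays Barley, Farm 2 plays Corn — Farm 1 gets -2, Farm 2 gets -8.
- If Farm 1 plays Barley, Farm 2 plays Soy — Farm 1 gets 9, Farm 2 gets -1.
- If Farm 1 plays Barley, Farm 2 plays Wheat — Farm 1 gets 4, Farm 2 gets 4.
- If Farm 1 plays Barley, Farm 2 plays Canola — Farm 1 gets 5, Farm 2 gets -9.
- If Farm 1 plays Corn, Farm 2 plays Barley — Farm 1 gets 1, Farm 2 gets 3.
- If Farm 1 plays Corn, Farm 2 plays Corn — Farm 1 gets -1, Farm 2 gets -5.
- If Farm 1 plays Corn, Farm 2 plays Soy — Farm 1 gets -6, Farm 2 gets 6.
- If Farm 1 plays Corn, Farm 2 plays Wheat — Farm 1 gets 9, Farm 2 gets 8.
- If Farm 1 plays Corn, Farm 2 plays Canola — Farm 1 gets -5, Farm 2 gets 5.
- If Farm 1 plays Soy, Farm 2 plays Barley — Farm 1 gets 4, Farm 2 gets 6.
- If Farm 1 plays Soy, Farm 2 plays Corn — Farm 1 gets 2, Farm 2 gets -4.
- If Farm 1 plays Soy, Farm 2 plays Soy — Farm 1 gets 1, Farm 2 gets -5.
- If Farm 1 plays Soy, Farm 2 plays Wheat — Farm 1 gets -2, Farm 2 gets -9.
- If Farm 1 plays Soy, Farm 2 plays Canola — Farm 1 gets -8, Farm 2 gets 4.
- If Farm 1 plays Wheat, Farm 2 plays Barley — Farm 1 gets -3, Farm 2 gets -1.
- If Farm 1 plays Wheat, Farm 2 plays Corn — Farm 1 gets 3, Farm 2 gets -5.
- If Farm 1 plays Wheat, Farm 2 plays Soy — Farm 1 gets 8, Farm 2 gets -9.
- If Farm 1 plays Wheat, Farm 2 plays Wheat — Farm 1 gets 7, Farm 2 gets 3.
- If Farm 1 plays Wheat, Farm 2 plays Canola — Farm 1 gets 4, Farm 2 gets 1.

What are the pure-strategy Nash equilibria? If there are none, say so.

Check each profile: it is a Nash equilibrium iff no player can strictly gain by switching unilaterally.
(Barley, Barley): Farm 1 can switch to Soy (2 → 4). Not NE.
(Barley, Corn): Farm 1 can switch to Corn (-2 → -1). Not NE.
(Barley, Soy): Farm 2 can switch to Barley (-1 → 0). Not NE.
(Barley, Wheat): Farm 1 can switch to Corn (4 → 9). Not NE.
(Barley, Canola): Farm 2 can switch to Barley (-9 → 0). Not NE.
(Corn, Barley): Farm 1 can switch to Barley (1 → 2). Not NE.
(Corn, Corn): Farm 1 can switch to Soy (-1 → 2). Not NE.
(Corn, Soy): Farm 1 can switch to Barley (-6 → 9). Not NE.
(Corn, Wheat): Farm 1 gets 9, best alternative 7; Farm 2 gets 8, best alternative 6. No profitable deviation — NE.
(Corn, Canola): Farm 1 can switch to Barley (-5 → 5). Not NE.
(Soy, Barley): Farm 1 gets 4, best alternative 2; Farm 2 gets 6, best alternative 4. No profitable deviation — NE.
(Soy, Corn): Farm 1 can switch to Wheat (2 → 3). Not NE.
(Soy, Soy): Farm 1 can switch to Barley (1 → 9). Not NE.
(Soy, Wheat): Farm 1 can switch to Barley (-2 → 4). Not NE.
(The remaining 6 profiles each have a profitable deviation by the same check.)

(Corn, Wheat); (Soy, Barley)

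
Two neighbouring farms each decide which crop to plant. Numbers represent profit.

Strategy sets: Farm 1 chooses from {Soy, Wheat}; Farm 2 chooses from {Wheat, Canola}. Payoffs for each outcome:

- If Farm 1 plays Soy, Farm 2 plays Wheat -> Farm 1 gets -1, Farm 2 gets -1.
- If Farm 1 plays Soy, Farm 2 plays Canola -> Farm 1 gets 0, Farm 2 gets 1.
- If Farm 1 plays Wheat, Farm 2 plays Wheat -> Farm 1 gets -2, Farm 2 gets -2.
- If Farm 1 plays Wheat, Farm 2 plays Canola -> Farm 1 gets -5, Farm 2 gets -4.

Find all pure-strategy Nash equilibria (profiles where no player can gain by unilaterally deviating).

Farm 1 against Wheat: payoffs -1, -2 → best response Soy.
Farm 1 against Canola: payoffs 0, -5 → best response Soy.
Farm 2 against Soy: payoffs -1, 1 → best response Canola.
Farm 2 against Wheat: payoffs -2, -4 → best response Wheat.
Mutual best responses: (Soy, Canola).

(Soy, Canola)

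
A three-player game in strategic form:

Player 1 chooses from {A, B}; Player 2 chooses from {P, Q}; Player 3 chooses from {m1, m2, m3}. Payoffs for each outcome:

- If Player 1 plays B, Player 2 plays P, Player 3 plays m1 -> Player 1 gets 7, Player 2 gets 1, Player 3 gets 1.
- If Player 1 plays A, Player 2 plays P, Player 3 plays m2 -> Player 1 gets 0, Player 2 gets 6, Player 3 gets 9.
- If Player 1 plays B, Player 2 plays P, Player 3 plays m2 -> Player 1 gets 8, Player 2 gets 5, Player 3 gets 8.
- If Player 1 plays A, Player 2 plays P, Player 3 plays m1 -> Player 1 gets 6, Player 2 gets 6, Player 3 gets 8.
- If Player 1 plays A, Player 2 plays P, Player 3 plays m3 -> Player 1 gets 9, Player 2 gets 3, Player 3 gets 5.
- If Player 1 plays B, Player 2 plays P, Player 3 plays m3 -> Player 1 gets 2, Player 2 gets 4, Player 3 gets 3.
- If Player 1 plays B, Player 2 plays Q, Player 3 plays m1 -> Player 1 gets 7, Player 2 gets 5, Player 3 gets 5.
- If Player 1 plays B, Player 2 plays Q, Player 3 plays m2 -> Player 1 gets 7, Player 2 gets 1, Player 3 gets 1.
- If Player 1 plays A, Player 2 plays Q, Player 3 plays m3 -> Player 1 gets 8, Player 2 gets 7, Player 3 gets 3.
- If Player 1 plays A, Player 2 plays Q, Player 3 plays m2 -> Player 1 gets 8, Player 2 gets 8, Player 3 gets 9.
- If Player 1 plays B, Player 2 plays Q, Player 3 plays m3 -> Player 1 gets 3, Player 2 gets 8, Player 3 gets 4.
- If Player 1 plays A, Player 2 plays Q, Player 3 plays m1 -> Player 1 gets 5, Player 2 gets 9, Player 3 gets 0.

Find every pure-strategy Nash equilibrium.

Pure-strategy Nash equilibria: (A, Q, m2) and (B, P, m2) and (B, Q, m1)

Check each profile: it is a Nash equilibrium iff no player can strictly gain by switching unilaterally.
(A, P, m1): Player 1 can switch to B (6 → 7). Not NE.
(A, P, m2): Player 1 can switch to B (0 → 8). Not NE.
(A, P, m3): Player 2 can switch to Q (3 → 7). Not NE.
(A, Q, m1): Player 1 can switch to B (5 → 7). Not NE.
(A, Q, m2): Player 1 gets 8, best alternative 7; Player 2 gets 8, best alternative 6; Player 3 gets 9, best alternative 3. No profitable deviation — NE.
(A, Q, m3): Player 3 can switch to m2 (3 → 9). Not NE.
(B, P, m1): Player 2 can switch to Q (1 → 5). Not NE.
(B, P, m2): Player 1 gets 8, best alternative 0; Player 2 gets 5, best alternative 1; Player 3 gets 8, best alternative 3. No profitable deviation — NE.
(B, P, m3): Player 1 can switch to A (2 → 9). Not NE.
(B, Q, m1): Player 1 gets 7, best alternative 5; Player 2 gets 5, best alternative 1; Player 3 gets 5, best alternative 4. No profitable deviation — NE.
(B, Q, m2): Player 1 can switch to A (7 → 8). Not NE.
(The remaining 1 profile has a profitable deviation by the same check.)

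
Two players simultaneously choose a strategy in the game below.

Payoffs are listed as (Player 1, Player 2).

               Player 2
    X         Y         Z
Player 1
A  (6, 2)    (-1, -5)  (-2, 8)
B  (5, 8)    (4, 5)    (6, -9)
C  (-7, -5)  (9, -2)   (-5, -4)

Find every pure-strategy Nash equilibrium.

Player 1 against X: payoffs 6, 5, -7 → best response A.
Player 1 against Y: payoffs -1, 4, 9 → best response C.
Player 1 against Z: payoffs -2, 6, -5 → best response B.
Player 2 against A: payoffs 2, -5, 8 → best response Z.
Player 2 against B: payoffs 8, 5, -9 → best response X.
Player 2 against C: payoffs -5, -2, -4 → best response Y.
Mutual best responses: (C, Y).

(C, Y)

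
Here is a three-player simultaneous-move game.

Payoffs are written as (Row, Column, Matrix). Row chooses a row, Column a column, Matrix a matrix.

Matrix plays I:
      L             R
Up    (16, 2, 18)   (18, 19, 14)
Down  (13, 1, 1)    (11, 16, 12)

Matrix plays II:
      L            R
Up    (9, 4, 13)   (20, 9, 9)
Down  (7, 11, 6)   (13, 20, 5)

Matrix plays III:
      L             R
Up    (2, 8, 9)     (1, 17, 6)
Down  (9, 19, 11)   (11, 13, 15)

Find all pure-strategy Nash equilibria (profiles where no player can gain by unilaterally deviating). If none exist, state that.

Row against (L, I): payoffs 16, 13 → best response Up.
Row against (L, II): payoffs 9, 7 → best response Up.
Row against (L, III): payoffs 2, 9 → best response Down.
Row against (R, I): payoffs 18, 11 → best response Up.
Row against (R, II): payoffs 20, 13 → best response Up.
Row against (R, III): payoffs 1, 11 → best response Down.
Column against (Up, I): payoffs 2, 19 → best response R.
Column against (Up, II): payoffs 4, 9 → best response R.
Column against (Up, III): payoffs 8, 17 → best response R.
Column against (Down, I): payoffs 1, 16 → best response R.
Column against (Down, II): payoffs 11, 20 → best response R.
Column against (Down, III): payoffs 19, 13 → best response L.
Matrix against (Up, L): payoffs 18, 13, 9 → best response I.
Matrix against (Up, R): payoffs 14, 9, 6 → best response I.
Matrix against (Down, L): payoffs 1, 6, 11 → best response III.
Matrix against (Down, R): payoffs 12, 5, 15 → best response III.
Mutual best responses: (Up, R, I); (Down, L, III).

The pure Nash equilibria are (Up, R, I), (Down, L, III).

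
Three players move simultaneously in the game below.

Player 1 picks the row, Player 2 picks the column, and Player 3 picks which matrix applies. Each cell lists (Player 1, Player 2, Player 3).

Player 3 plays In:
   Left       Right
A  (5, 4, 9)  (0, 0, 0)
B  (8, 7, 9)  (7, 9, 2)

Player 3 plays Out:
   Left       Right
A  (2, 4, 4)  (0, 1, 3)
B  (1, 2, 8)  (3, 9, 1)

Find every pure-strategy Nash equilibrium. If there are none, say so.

(A, Left, In): Player 1 can switch to B (5 → 8). Not NE.
(A, Left, Out): Player 3 can switch to In (4 → 9). Not NE.
(A, Right, In): Player 1 can switch to B (0 → 7). Not NE.
(A, Right, Out): Player 1 can switch to B (0 → 3). Not NE.
(B, Left, In): Player 2 can switch to Right (7 → 9). Not NE.
(B, Left, Out): Player 1 can switch to A (1 → 2). Not NE.
(B, Right, In): Player 1 gets 7, best alternative 0; Player 2 gets 9, best alternative 7; Player 3 gets 2, best alternative 1. No profitable deviation — NE.
(The remaining 1 profile has a profitable deviation by the same check.)

The unique pure-strategy Nash equilibrium is (B, Right, In).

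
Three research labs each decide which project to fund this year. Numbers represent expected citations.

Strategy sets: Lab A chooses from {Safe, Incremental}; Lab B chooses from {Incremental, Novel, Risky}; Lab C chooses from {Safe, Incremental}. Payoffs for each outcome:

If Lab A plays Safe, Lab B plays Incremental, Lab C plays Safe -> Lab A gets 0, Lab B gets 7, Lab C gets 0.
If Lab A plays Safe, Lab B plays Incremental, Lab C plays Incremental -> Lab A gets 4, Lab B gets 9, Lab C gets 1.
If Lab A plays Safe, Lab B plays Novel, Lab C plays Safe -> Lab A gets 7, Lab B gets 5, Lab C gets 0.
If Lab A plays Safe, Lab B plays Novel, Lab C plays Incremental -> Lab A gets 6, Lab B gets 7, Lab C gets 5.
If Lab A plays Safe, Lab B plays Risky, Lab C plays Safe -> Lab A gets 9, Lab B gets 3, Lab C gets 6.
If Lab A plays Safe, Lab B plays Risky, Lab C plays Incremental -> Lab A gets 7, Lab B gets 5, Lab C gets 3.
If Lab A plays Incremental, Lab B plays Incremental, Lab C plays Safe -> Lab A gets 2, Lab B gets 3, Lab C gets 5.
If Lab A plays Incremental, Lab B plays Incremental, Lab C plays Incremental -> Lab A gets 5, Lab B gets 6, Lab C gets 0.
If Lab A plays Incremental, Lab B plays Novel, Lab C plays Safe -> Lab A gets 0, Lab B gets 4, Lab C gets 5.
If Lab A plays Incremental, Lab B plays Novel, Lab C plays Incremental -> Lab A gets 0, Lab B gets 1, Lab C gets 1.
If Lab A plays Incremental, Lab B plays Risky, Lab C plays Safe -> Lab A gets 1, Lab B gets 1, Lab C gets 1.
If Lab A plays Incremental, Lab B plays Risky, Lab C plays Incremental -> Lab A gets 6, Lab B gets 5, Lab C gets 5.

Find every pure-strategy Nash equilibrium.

This game has no pure Nash equilibrium.

Check each profile: it is a Nash equilibrium iff no player can strictly gain by switching unilaterally.
(Safe, Incremental, Safe): Lab A can switch to Incremental (0 → 2). Not NE.
(Safe, Incremental, Incremental): Lab A can switch to Incremental (4 → 5). Not NE.
(Safe, Novel, Safe): Lab B can switch to Incremental (5 → 7). Not NE.
(Safe, Novel, Incremental): Lab B can switch to Incremental (7 → 9). Not NE.
(Safe, Risky, Safe): Lab B can switch to Incremental (3 → 7). Not NE.
(Safe, Risky, Incremental): Lab B can switch to Incremental (5 → 9). Not NE.
(The remaining 6 profiles each have a profitable deviation by the same check.)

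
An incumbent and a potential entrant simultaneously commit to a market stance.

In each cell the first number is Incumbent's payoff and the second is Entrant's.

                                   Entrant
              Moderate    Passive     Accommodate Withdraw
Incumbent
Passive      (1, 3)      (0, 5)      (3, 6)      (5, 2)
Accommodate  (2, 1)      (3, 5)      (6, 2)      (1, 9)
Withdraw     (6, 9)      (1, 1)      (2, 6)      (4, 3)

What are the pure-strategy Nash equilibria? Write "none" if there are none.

Incumbent against Moderate: payoffs 1, 2, 6 → best response Withdraw.
Incumbent against Passive: payoffs 0, 3, 1 → best response Accommodate.
Incumbent against Accommodate: payoffs 3, 6, 2 → best response Accommodate.
Incumbent against Withdraw: payoffs 5, 1, 4 → best response Passive.
Entrant against Passive: payoffs 3, 5, 6, 2 → best response Accommodate.
Entrant against Accommodate: payoffs 1, 5, 2, 9 → best response Withdraw.
Entrant against Withdraw: payoffs 9, 1, 6, 3 → best response Moderate.
Mutual best responses: (Withdraw, Moderate).

(Withdraw, Moderate)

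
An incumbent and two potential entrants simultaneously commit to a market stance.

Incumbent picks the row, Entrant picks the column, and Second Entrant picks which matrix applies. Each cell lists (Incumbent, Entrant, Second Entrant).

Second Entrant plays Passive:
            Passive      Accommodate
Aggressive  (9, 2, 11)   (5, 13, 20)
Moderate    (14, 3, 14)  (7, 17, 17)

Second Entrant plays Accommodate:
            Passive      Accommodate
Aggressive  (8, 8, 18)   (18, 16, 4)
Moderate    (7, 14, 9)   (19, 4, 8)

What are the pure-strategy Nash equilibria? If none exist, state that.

Incumbent against (Passive, Passive): payoffs 9, 14 → best response Moderate.
Incumbent against (Passive, Accommodate): payoffs 8, 7 → best response Aggressive.
Incumbent against (Accommodate, Passive): payoffs 5, 7 → best response Moderate.
Incumbent against (Accommodate, Accommodate): payoffs 18, 19 → best response Moderate.
Entrant against (Aggressive, Passive): payoffs 2, 13 → best response Accommodate.
Entrant against (Aggressive, Accommodate): payoffs 8, 16 → best response Accommodate.
Entrant against (Moderate, Passive): payoffs 3, 17 → best response Accommodate.
Entrant against (Moderate, Accommodate): payoffs 14, 4 → best response Passive.
Second Entrant against (Aggressive, Passive): payoffs 11, 18 → best response Accommodate.
Second Entrant against (Aggressive, Accommodate): payoffs 20, 4 → best response Passive.
Second Entrant against (Moderate, Passive): payoffs 14, 9 → best response Passive.
Second Entrant against (Moderate, Accommodate): payoffs 17, 8 → best response Passive.
Mutual best responses: (Moderate, Accommodate, Passive).

Pure NE: (Moderate, Accommodate, Passive)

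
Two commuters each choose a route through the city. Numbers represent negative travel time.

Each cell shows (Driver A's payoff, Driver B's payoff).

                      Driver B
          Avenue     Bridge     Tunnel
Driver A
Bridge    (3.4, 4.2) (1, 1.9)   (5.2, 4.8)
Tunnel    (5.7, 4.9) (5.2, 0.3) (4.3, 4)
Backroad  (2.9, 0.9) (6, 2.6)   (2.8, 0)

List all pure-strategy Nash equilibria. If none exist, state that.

Pure-strategy Nash equilibria: (Bridge, Tunnel) and (Tunnel, Avenue) and (Backroad, Bridge)

(Bridge, Avenue): Driver A can switch to Tunnel (3.4 → 5.7). Not NE.
(Bridge, Bridge): Driver A can switch to Tunnel (1 → 5.2). Not NE.
(Bridge, Tunnel): Driver A gets 5.2, best alternative 4.3; Driver B gets 4.8, best alternative 4.2. No profitable deviation — NE.
(Tunnel, Avenue): Driver A gets 5.7, best alternative 3.4; Driver B gets 4.9, best alternative 4. No profitable deviation — NE.
(Tunnel, Bridge): Driver A can switch to Backroad (5.2 → 6). Not NE.
(Tunnel, Tunnel): Driver A can switch to Bridge (4.3 → 5.2). Not NE.
(Backroad, Avenue): Driver A can switch to Bridge (2.9 → 3.4). Not NE.
(Backroad, Bridge): Driver A gets 6, best alternative 5.2; Driver B gets 2.6, best alternative 0.9. No profitable deviation — NE.
(Backroad, Tunnel): Driver A can switch to Bridge (2.8 → 5.2). Not NE.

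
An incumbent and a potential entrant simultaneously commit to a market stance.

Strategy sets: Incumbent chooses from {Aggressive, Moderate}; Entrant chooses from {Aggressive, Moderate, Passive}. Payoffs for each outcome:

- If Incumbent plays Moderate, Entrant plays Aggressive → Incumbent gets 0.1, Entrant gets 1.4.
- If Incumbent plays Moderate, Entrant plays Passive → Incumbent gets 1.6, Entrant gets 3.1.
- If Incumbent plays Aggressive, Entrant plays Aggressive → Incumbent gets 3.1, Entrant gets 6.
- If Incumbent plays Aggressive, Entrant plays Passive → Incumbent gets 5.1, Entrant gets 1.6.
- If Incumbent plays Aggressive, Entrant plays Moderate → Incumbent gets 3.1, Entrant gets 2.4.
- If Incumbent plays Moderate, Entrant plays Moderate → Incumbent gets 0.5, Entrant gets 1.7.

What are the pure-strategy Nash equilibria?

(Aggressive, Aggressive)

Mark each player's best response to every combination of opponents' strategies; a profile where every player is best-responding is a pure Nash equilibrium.
Incumbent against Aggressive: payoffs 3.1, 0.1 → best response Aggressive.
Incumbent against Moderate: payoffs 3.1, 0.5 → best response Aggressive.
Incumbent against Passive: payoffs 5.1, 1.6 → best response Aggressive.
Entrant against Aggressive: payoffs 6, 2.4, 1.6 → best response Aggressive.
Entrant against Moderate: payoffs 1.4, 1.7, 3.1 → best response Passive.
Mutual best responses: (Aggressive, Aggressive).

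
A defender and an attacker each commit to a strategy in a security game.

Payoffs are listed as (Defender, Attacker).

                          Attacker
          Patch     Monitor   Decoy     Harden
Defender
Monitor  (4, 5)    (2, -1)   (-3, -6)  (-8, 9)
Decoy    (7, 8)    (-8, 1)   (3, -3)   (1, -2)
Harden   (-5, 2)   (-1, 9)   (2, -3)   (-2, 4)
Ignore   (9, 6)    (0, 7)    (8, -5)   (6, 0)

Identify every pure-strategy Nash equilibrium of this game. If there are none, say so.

Defender against Patch: payoffs 4, 7, -5, 9 → best response Ignore.
Defender against Monitor: payoffs 2, -8, -1, 0 → best response Monitor.
Defender against Decoy: payoffs -3, 3, 2, 8 → best response Ignore.
Defender against Harden: payoffs -8, 1, -2, 6 → best response Ignore.
Attacker against Monitor: payoffs 5, -1, -6, 9 → best response Harden.
Attacker against Decoy: payoffs 8, 1, -3, -2 → best response Patch.
Attacker against Harden: payoffs 2, 9, -3, 4 → best response Monitor.
Attacker against Ignore: payoffs 6, 7, -5, 0 → best response Monitor.
No profile is a mutual best response for all players.

No pure-strategy Nash equilibrium.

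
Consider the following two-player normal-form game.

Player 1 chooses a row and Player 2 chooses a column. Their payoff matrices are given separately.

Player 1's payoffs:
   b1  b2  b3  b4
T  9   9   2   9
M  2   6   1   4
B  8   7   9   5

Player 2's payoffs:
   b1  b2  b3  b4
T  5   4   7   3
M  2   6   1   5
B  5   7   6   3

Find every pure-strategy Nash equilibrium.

Player 1 against b1: payoffs 9, 2, 8 → best response T.
Player 1 against b2: payoffs 9, 6, 7 → best response T.
Player 1 against b3: payoffs 2, 1, 9 → best response B.
Player 1 against b4: payoffs 9, 4, 5 → best response T.
Player 2 against T: payoffs 5, 4, 7, 3 → best response b3.
Player 2 against M: payoffs 2, 6, 1, 5 → best response b2.
Player 2 against B: payoffs 5, 7, 6, 3 → best response b2.
No profile is a mutual best response for all players.

There is no pure-strategy Nash equilibrium.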